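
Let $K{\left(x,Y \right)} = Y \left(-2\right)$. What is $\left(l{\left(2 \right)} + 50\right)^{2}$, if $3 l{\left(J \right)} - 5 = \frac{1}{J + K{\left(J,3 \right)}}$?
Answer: $\frac{383161}{144} \approx 2660.8$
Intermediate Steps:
$K{\left(x,Y \right)} = - 2 Y$
$l{\left(J \right)} = \frac{5}{3} + \frac{1}{3 \left(-6 + J\right)}$ ($l{\left(J \right)} = \frac{5}{3} + \frac{1}{3 \left(J - 6\right)} = \frac{5}{3} + \frac{1}{3 \left(-6 + J\right)}$)
$\left(l{\left(2 \right)} + 50\right)^{2} = \left(\frac{-29 + 5 \cdot 2}{3 \left(-6 + 2\right)} + 50\right)^{2} = \left(\frac{-29 + 10}{3 \left(-4\right)} + 50\right)^{2} = \left(\frac{1}{3} \left(- \frac{1}{4}\right) \left(-19\right) + 50\right)^{2} = \left(\frac{19}{12} + 50\right)^{2} = \left(\frac{619}{12}\right)^{2} = \frac{383161}{144}$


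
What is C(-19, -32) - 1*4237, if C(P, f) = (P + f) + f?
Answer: -4320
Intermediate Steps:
C(P, f) = P + 2*f
C(-19, -32) - 1*4237 = (-19 + 2*(-32)) - 1*4237 = (-19 - 64) - 4237 = -83 - 4237 = -4320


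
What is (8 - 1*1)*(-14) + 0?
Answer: -98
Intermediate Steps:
(8 - 1*1)*(-14) + 0 = (8 - 1)*(-14) + 0 = 7*(-14) + 0 = -98 + 0 = -98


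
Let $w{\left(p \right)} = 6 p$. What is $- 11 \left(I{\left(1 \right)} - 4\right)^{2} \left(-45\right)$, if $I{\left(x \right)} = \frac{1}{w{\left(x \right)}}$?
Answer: $\frac{29095}{4} \approx 7273.8$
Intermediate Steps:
$I{\left(x \right)} = \frac{1}{6 x}$
$- 11 \left(I{\left(1 \right)} - 4\right)^{2} \left(-45\right) = - 11 \left(\frac{1}{6 \cdot 1} - 4\right)^{2} \left(-45\right) = - 11 \left(\frac{1}{6} \cdot 1 - 4\right)^{2} \left(-45\right) = - 11 \left(\frac{1}{6} - 4\right)^{2} \left(-45\right) = - 11 \left(- \frac{23}{6}\right)^{2} \left(-45\right) = \left(-11\right) \frac{529}{36} \left(-45\right) = \left(- \frac{5819}{36}\right) \left(-45\right) = \frac{29095}{4}$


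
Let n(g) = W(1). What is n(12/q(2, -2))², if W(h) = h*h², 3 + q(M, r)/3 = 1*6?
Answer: 1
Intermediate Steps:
q(M, r) = 9 (q(M, r) = -9 + 3*(1*6) = -9 + 3*6 = -9 + 18 = 9)
W(h) = h³
n(g) = 1 (n(g) = 1³ = 1)
n(12/q(2, -2))² = 1² = 1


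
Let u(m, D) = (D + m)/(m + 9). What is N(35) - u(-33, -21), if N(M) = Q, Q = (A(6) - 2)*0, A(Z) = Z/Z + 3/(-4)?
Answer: -9/4 ≈ -2.2500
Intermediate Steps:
A(Z) = ¼ (A(Z) = 1 + 3*(-¼) = 1 - ¾ = ¼)
u(m, D) = (D + m)/(9 + m)
Q = 0 (Q = (¼ - 2)*0 = -7/4*0 = 0)
N(M) = 0
N(35) - u(-33, -21) = 0 - (-21 - 33)/(9 - 33) = 0 - (-54)/(-24) = 0 - (-1)*(-54)/24 = 0 - 1*9/4 = 0 - 9/4 = -9/4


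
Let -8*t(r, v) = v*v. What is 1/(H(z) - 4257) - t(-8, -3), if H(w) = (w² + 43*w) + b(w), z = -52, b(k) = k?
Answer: 34561/30728 ≈ 1.1247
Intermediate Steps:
t(r, v) = -v²/8 (t(r, v) = -v*v/8 = -v²/8)
H(w) = w² + 44*w (H(w) = (w² + 43*w) + w = w² + 44*w)
1/(H(z) - 4257) - t(-8, -3) = 1/(-52*(44 - 52) - 4257) - (-1)*(-3)²/8 = 1/(-52*(-8) - 4257) - (-1)*9/8 = 1/(416 - 4257) - 1*(-9/8) = 1/(-3841) + 9/8 = -1/3841 + 9/8 = 34561/30728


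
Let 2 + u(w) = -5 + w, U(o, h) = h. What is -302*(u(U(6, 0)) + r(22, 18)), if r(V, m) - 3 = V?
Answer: -5436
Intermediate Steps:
r(V, m) = 3 + V
u(w) = -7 + w (u(w) = -2 + (-5 + w) = -7 + w)
-302*(u(U(6, 0)) + r(22, 18)) = -302*((-7 + 0) + (3 + 22)) = -302*(-7 + 25) = -302*18 = -5436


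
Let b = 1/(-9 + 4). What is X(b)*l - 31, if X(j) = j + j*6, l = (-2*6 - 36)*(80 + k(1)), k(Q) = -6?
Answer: 24709/5 ≈ 4941.8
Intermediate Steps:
b = -⅕ (b = 1/(-5) = -⅕ ≈ -0.20000)
l = -3552 (l = (-2*6 - 36)*(80 - 6) = (-12 - 36)*74 = -48*74 = -3552)
X(j) = 7*j (X(j) = j + 6*j = 7*j)
X(b)*l - 31 = (7*(-⅕))*(-3552) - 31 = -7/5*(-3552) - 31 = 24864/5 - 31 = 24709/5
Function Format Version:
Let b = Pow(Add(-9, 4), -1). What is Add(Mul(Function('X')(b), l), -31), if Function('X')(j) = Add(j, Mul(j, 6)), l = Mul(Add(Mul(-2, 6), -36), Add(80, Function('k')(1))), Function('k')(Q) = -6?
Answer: Rational(24709, 5) ≈ 4941.8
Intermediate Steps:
b = Rational(-1, 5) (b = Pow(-5, -1) = Rational(-1, 5) ≈ -0.20000)
l = -3552 (l = Mul(Add(Mul(-2, 6), -36), Add(80, -6)) = Mul(Add(-12, -36), 74) = Mul(-48, 74) = -3552)
Function('X')(j) = Mul(7, j) (Function('X')(j) = Add(j, Mul(6, j)) = Mul(7, j))
Add(Mul(Function('X')(b), l), -31) = Add(Mul(Mul(7, Rational(-1, 5)), -3552), -31) = Add(Mul(Rational(-7, 5), -3552), -31) = Add(Rational(24864, 5), -31) = Rational(24709, 5)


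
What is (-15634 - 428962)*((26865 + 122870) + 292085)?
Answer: -196431404720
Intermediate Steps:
(-15634 - 428962)*((26865 + 122870) + 292085) = -444596*(149735 + 292085) = -444596*441820 = -196431404720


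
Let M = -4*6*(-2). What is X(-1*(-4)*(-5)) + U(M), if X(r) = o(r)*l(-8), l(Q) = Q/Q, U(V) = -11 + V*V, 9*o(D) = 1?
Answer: 20638/9 ≈ 2293.1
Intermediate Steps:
o(D) = ⅑ (o(D) = (⅑)*1 = ⅑)
M = 48 (M = -24*(-2) = 48)
U(V) = -11 + V²
l(Q) = 1
X(r) = ⅑ (X(r) = (⅑)*1 = ⅑)
X(-1*(-4)*(-5)) + U(M) = ⅑ + (-11 + 48²) = ⅑ + (-11 + 2304) = ⅑ + 2293 = 20638/9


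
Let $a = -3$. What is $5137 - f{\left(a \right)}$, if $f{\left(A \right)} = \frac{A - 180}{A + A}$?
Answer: $\frac{10213}{2} \approx 5106.5$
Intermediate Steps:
$f{\left(A \right)} = \frac{-180 + A}{2 A}$
$5137 - f{\left(a \right)} = 5137 - \frac{-180 - 3}{2 \left(-3\right)} = 5137 - \frac{1}{2} \left(- \frac{1}{3}\right) \left(-183\right) = 5137 - \frac{61}{2} = \frac{10213}{2}$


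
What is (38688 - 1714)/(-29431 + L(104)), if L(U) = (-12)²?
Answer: -36974/29287 ≈ -1.2625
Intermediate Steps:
L(U) = 144
(38688 - 1714)/(-29431 + L(104)) = (38688 - 1714)/(-29431 + 144) = 36974/(-29287) = 36974*(-1/29287) = -36974/29287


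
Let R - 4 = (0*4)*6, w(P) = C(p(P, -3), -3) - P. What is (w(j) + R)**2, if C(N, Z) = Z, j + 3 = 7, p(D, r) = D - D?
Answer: 9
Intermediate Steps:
p(D, r) = 0
j = 4 (j = -3 + 7 = 4)
w(P) = -3 - P
R = 4 (R = 4 + (0*4)*6 = 4 + 0*6 = 4 + 0 = 4)
(w(j) + R)**2 = ((-3 - 1*4) + 4)**2 = ((-3 - 4) + 4)**2 = (-7 + 4)**2 = (-3)**2 = 9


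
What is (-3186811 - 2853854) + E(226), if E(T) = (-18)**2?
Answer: -6040341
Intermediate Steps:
E(T) = 324
(-3186811 - 2853854) + E(226) = (-3186811 - 2853854) + 324 = -6040665 + 324 = -6040341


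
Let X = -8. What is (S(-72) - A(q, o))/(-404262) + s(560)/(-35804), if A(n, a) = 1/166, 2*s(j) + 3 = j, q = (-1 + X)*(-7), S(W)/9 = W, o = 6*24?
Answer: -7419018023/1201358321784 ≈ -0.0061755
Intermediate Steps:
o = 144
S(W) = 9*W
q = 63 (q = (-1 - 8)*(-7) = -9*(-7) = 63)
s(j) = -3/2 + j/2
A(n, a) = 1/166
(S(-72) - A(q, o))/(-404262) + s(560)/(-35804) = (9*(-72) - 1*1/166)/(-404262) + (-3/2 + (½)*560)/(-35804) = (-648 - 1/166)*(-1/404262) + (-3/2 + 280)*(-1/35804) = -107569/166*(-1/404262) + (557/2)*(-1/35804) = 107569/67107492 - 557/71608 = -7419018023/1201358321784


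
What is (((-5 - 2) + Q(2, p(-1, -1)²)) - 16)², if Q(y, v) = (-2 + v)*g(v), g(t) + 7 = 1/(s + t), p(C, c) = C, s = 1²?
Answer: 1089/4 ≈ 272.25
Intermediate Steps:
s = 1
g(t) = -7 + 1/(1 + t)
Q(y, v) = (-6 - 7*v)*(-2 + v)/(1 + v) (Q(y, v) = (-2 + v)*((-6 - 7*v)/(1 + v)) = (-6 - 7*v)*(-2 + v)/(1 + v))
(((-5 - 2) + Q(2, p(-1, -1)²)) - 16)² = (((-5 - 2) - (-2 + (-1)²)*(6 + 7*(-1)²)/(1 + (-1)²)) - 16)² = ((-7 - (-2 + 1)*(6 + 7*1)/(1 + 1)) - 16)² = ((-7 - 1*(-1)*(6 + 7)/2) - 16)² = ((-7 - 1*½*(-1)*13) - 16)² = ((-7 + 13/2) - 16)² = (-½ - 16)² = (-33/2)² = 1089/4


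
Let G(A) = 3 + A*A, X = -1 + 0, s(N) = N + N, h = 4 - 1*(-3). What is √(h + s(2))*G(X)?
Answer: 4*√11 ≈ 13.266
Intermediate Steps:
h = 7 (h = 4 + 3 = 7)
s(N) = 2*N
X = -1
G(A) = 3 + A²
√(h + s(2))*G(X) = √(7 + 2*2)*(3 + (-1)²) = √(7 + 4)*(3 + 1) = √11*4 = 4*√11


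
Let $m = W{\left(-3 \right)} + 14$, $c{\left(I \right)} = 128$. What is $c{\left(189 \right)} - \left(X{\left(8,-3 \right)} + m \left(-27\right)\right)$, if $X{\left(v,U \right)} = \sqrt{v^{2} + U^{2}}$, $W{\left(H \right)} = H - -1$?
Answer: $452 - \sqrt{73} \approx 443.46$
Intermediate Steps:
$W{\left(H \right)} = 1 + H$ ($W{\left(H \right)} = H + 1 = 1 + H$)
$X{\left(v,U \right)} = \sqrt{U^{2} + v^{2}}$
$m = 12$ ($m = \left(1 - 3\right) + 14 = -2 + 14 = 12$)
$c{\left(189 \right)} - \left(X{\left(8,-3 \right)} + m \left(-27\right)\right) = 128 - \left(\sqrt{\left(-3\right)^{2} + 8^{2}} + 12 \left(-27\right)\right) = 128 - \left(\sqrt{9 + 64} - 324\right) = 128 - \left(\sqrt{73} - 324\right) = 128 - \left(-324 + \sqrt{73}\right) = 128 + \left(324 - \sqrt{73}\right) = 452 - \sqrt{73}$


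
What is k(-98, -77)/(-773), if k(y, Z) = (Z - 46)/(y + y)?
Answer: -123/151508 ≈ -0.00081184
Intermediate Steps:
k(y, Z) = (-46 + Z)/(2*y) (k(y, Z) = (-46 + Z)/((2*y)) = (-46 + Z)*(1/(2*y)) = (-46 + Z)/(2*y))
k(-98, -77)/(-773) = ((½)*(-46 - 77)/(-98))/(-773) = ((½)*(-1/98)*(-123))*(-1/773) = (123/196)*(-1/773) = -123/151508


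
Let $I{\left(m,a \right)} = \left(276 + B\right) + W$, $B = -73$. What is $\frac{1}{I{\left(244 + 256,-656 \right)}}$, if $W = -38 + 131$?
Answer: $\frac{1}{296} \approx 0.0033784$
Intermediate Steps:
$W = 93$
$I{\left(m,a \right)} = 296$ ($I{\left(m,a \right)} = \left(276 - 73\right) + 93 = 203 + 93 = 296$)
$\frac{1}{I{\left(244 + 256,-656 \right)}} = \frac{1}{296}$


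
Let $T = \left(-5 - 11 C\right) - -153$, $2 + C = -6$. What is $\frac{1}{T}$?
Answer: $\frac{1}{236} \approx 0.0042373$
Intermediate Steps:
$C = -8$ ($C = -2 - 6 = -8$)
$T = 236$ ($T = \left(-5 - -88\right) - -153 = \left(-5 + 88\right) + 153 = 83 + 153 = 236$)
$\frac{1}{T} = \frac{1}{236}$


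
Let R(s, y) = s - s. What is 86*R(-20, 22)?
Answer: 0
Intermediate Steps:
R(s, y) = 0
86*R(-20, 22) = 86*0 = 0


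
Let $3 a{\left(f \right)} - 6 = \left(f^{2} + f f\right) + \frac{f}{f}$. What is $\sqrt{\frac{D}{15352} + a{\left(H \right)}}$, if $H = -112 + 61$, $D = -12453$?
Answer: $\frac{\sqrt{920327940426}}{23028} \approx 41.66$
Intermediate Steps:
$H = -51$
$a{\left(f \right)} = \frac{7}{3} + \frac{2 f^{2}}{3}$ ($a{\left(f \right)} = 2 + \frac{\left(f^{2} + f f\right) + \frac{f}{f}}{3} = 2 + \frac{\left(f^{2} + f^{2}\right) + 1}{3} = 2 + \frac{2 f^{2} + 1}{3} = 2 + \frac{1 + 2 f^{2}}{3} = 2 + \left(\frac{1}{3} + \frac{2 f^{2}}{3}\right) = \frac{7}{3} + \frac{2 f^{2}}{3}$)
$\sqrt{\frac{D}{15352} + a{\left(H \right)}} = \sqrt{- \frac{12453}{15352} + \left(\frac{7}{3} + \frac{2 \left(-51\right)^{2}}{3}\right)} = \sqrt{\left(-12453\right) \frac{1}{15352} + \left(\frac{7}{3} + \frac{2}{3} \cdot 2601\right)} = \sqrt{- \frac{12453}{15352} + \left(\frac{7}{3} + 1734\right)} = \sqrt{- \frac{12453}{15352} + \frac{5209}{3}} = \sqrt{\frac{79931209}{46056}} = \frac{\sqrt{920327940426}}{23028}$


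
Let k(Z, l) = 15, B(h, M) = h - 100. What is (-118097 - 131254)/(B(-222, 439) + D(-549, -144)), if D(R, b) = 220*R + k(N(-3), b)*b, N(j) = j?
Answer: 249351/123262 ≈ 2.0229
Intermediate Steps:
B(h, M) = -100 + h
D(R, b) = 15*b + 220*R (D(R, b) = 220*R + 15*b = 15*b + 220*R)
(-118097 - 131254)/(B(-222, 439) + D(-549, -144)) = (-118097 - 131254)/((-100 - 222) + (15*(-144) + 220*(-549))) = -249351/(-322 + (-2160 - 120780)) = -249351/(-322 - 122940) = -249351/(-123262) = -249351*(-1/123262) = 249351/123262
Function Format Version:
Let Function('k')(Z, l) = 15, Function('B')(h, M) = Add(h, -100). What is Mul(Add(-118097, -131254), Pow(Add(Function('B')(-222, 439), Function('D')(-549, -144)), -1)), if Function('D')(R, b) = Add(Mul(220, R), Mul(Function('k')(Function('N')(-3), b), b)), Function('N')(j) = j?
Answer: Rational(249351, 123262) ≈ 2.0229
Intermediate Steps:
Function('B')(h, M) = Add(-100, h)
Function('D')(R, b) = Add(Mul(15, b), Mul(220, R)) (Function('D')(R, b) = Add(Mul(220, R), Mul(15, b)) = Add(Mul(15, b), Mul(220, R)))
Mul(Add(-118097, -131254), Pow(Add(Function('B')(-222, 439), Function('D')(-549, -144)), -1)) = Mul(Add(-118097, -131254), Pow(Add(Add(-100, -222), Add(Mul(15, -144), Mul(220, -549))), -1)) = Mul(-249351, Pow(Add(-322, Add(-2160, -120780)), -1)) = Mul(-249351, Pow(Add(-322, -122940), -1)) = Mul(-249351, Pow(-123262, -1)) = Mul(-249351, Rational(-1, 123262)) = Rational(249351, 123262)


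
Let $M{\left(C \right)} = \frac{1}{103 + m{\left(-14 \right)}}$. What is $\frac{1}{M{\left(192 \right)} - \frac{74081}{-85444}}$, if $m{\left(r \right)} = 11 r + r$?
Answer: $\frac{5553860}{4729821} \approx 1.1742$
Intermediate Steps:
$m{\left(r \right)} = 12 r$
$M{\left(C \right)} = - \frac{1}{65}$ ($M{\left(C \right)} = \frac{1}{103 + 12 \left(-14\right)} = \frac{1}{103 - 168} = \frac{1}{-65} = - \frac{1}{65}$)
$\frac{1}{M{\left(192 \right)} - \frac{74081}{-85444}} = \frac{1}{- \frac{1}{65} - \frac{74081}{-85444}} = \frac{1}{- \frac{1}{65} - - \frac{74081}{85444}} = \frac{1}{- \frac{1}{65} + \frac{74081}{85444}} = \frac{1}{\frac{4729821}{5553860}} = \frac{5553860}{4729821}$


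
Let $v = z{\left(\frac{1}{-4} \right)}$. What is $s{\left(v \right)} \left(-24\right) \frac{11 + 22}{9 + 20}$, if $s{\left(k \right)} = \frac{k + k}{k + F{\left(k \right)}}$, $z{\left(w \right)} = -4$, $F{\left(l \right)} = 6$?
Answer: $\frac{3168}{29} \approx 109.24$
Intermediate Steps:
$v = -4$
$s{\left(k \right)} = \frac{2 k}{6 + k}$ ($s{\left(k \right)} = \frac{k + k}{k + 6} = \frac{2 k}{6 + k}$)
$s{\left(v \right)} \left(-24\right) \frac{11 + 22}{9 + 20} = 2 \left(-4\right) \frac{1}{6 - 4} \left(-24\right) \frac{11 + 22}{9 + 20} = 2 \left(-4\right) \frac{1}{2} \left(-24\right) \frac{33}{29} = 2 \left(-4\right) \frac{1}{2} \left(-24\right) 33 \cdot \frac{1}{29} = \left(-4\right) \left(-24\right) \frac{33}{29} = 96 \cdot \frac{33}{29} = \frac{3168}{29}$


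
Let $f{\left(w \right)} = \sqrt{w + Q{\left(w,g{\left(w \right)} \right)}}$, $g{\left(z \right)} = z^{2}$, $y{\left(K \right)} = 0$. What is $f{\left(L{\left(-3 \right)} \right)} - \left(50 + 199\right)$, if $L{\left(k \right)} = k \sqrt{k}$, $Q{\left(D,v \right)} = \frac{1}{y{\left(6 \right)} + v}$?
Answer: $-249 + \frac{\sqrt{-3 - 243 i \sqrt{3}}}{9} \approx -247.39 - 1.6176 i$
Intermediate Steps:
$Q{\left(D,v \right)} = \frac{1}{v}$ ($Q{\left(D,v \right)} = \frac{1}{0 + v} = \frac{1}{v}$)
$L{\left(k \right)} = k^{\frac{3}{2}}$
$f{\left(w \right)} = \sqrt{w + \frac{1}{w^{2}}}$
$f{\left(L{\left(-3 \right)} \right)} - \left(50 + 199\right) = \sqrt{\left(-3\right)^{\frac{3}{2}} + \frac{1}{-27}} - \left(50 + 199\right) = \sqrt{- 3 i \sqrt{3} + \frac{1}{-27}} - 249 = \sqrt{- 3 i \sqrt{3} - \frac{1}{27}} - 249 = \sqrt{- \frac{1}{27} - 3 i \sqrt{3}} - 249 = -249 + \sqrt{- \frac{1}{27} - 3 i \sqrt{3}}$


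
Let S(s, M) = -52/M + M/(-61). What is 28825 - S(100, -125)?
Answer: 219771828/7625 ≈ 28823.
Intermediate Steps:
S(s, M) = -52/M - M/61 (S(s, M) = -52/M + M*(-1/61) = -52/M - M/61)
28825 - S(100, -125) = 28825 - (-52/(-125) - 1/61*(-125)) = 28825 - (-52*(-1/125) + 125/61) = 28825 - (52/125 + 125/61) = 28825 - 1*18797/7625 = 28825 - 18797/7625 = 219771828/7625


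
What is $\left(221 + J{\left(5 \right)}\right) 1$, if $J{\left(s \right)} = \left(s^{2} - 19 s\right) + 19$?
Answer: $170$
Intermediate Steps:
$J{\left(s \right)} = 19 + s^{2} - 19 s$
$\left(221 + J{\left(5 \right)}\right) 1 = \left(221 + \left(19 + 5^{2} - 95\right)\right) 1 = \left(221 + \left(19 + 25 - 95\right)\right) 1 = \left(221 - 51\right) 1 = 170 \cdot 1 = 170$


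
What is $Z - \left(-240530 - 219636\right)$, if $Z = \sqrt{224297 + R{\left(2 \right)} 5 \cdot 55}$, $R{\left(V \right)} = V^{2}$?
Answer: $460166 + \sqrt{225397} \approx 4.6064 \cdot 10^{5}$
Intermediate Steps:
$Z = \sqrt{225397}$ ($Z = \sqrt{224297 + 2^{2} \cdot 5 \cdot 55} = \sqrt{224297 + 4 \cdot 5 \cdot 55} = \sqrt{224297 + 20 \cdot 55} = \sqrt{224297 + 1100} = \sqrt{225397} \approx 474.76$)
$Z - \left(-240530 - 219636\right) = \sqrt{225397} - \left(-240530 - 219636\right) = \sqrt{225397} - -460166 = \sqrt{225397} + 460166 = 460166 + \sqrt{225397}$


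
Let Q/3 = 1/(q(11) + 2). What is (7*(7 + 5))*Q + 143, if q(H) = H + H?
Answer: 307/2 ≈ 153.50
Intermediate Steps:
q(H) = 2*H
Q = ⅛ (Q = 3/(2*11 + 2) = 3/(22 + 2) = 3/24 = 3*(1/24) = ⅛ ≈ 0.12500)
(7*(7 + 5))*Q + 143 = (7*(7 + 5))*(⅛) + 143 = (7*12)*(⅛) + 143 = 84*(⅛) + 143 = 21/2 + 143 = 307/2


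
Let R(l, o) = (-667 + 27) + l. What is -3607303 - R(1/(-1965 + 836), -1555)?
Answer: -4071922526/1129 ≈ -3.6067e+6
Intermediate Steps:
R(l, o) = -640 + l
-3607303 - R(1/(-1965 + 836), -1555) = -3607303 - (-640 + 1/(-1965 + 836)) = -3607303 - (-640 + 1/(-1129)) = -3607303 - (-640 - 1/1129) = -3607303 - 1*(-722561/1129) = -3607303 + 722561/1129 = -4071922526/1129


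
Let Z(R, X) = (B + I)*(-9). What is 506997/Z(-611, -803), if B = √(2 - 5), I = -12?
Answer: 225332/49 + 56333*I*√3/147 ≈ 4598.6 + 663.75*I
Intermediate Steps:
B = I*√3 (B = √(-3) = I*√3 ≈ 1.732*I)
Z(R, X) = 108 - 9*I*√3 (Z(R, X) = (I*√3 - 12)*(-9) = (-12 + I*√3)*(-9) = 108 - 9*I*√3)
506997/Z(-611, -803) = 506997/(108 - 9*I*√3)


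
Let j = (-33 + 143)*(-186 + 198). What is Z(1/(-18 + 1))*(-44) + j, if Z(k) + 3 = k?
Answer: 24728/17 ≈ 1454.6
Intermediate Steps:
Z(k) = -3 + k
j = 1320 (j = 110*12 = 1320)
Z(1/(-18 + 1))*(-44) + j = (-3 + 1/(-18 + 1))*(-44) + 1320 = (-3 + 1/(-17))*(-44) + 1320 = (-3 - 1/17)*(-44) + 1320 = -52/17*(-44) + 1320 = 2288/17 + 1320 = 24728/17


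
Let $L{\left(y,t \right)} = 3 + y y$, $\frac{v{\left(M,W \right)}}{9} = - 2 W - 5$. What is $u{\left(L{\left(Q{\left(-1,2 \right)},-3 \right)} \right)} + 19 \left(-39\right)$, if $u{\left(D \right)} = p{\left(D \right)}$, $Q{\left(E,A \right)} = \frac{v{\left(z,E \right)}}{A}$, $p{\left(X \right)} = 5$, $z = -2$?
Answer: $-736$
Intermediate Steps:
$v{\left(M,W \right)} = -45 - 18 W$ ($v{\left(M,W \right)} = 9 \left(- 2 W - 5\right) = 9 \left(-5 - 2 W\right) = -45 - 18 W$)
$Q{\left(E,A \right)} = \frac{-45 - 18 E}{A}$
$L{\left(y,t \right)} = 3 + y^{2}$
$u{\left(D \right)} = 5$
$u{\left(L{\left(Q{\left(-1,2 \right)},-3 \right)} \right)} + 19 \left(-39\right) = 5 + 19 \left(-39\right) = 5 - 741 = -736$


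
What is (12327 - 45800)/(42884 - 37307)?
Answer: -3043/507 ≈ -6.0020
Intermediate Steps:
(12327 - 45800)/(42884 - 37307) = -33473/5577 = -33473*1/5577 = -3043/507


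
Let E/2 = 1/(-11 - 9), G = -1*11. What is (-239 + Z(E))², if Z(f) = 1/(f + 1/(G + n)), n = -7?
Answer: 2951524/49 ≈ 60235.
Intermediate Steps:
G = -11
E = -⅒ (E = 2/(-11 - 9) = 2/(-20) = 2*(-1/20) = -⅒ ≈ -0.10000)
Z(f) = 1/(-1/18 + f) (Z(f) = 1/(f + 1/(-11 - 7)) = 1/(f + 1/(-18)) = 1/(f - 1/18) = 1/(-1/18 + f))
(-239 + Z(E))² = (-239 + 18/(-1 + 18*(-⅒)))² = (-239 + 18/(-1 - 9/5))² = (-239 + 18/(-14/5))² = (-239 + 18*(-5/14))² = (-239 - 45/7)² = (-1718/7)² = 2951524/49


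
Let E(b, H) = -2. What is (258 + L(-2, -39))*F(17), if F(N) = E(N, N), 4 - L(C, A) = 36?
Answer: -452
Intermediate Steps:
L(C, A) = -32 (L(C, A) = 4 - 1*36 = 4 - 36 = -32)
F(N) = -2
(258 + L(-2, -39))*F(17) = (258 - 32)*(-2) = 226*(-2) = -452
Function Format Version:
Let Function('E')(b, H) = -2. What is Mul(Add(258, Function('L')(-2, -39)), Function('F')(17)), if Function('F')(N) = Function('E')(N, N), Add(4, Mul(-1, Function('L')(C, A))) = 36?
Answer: -452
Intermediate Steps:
Function('L')(C, A) = -32 (Function('L')(C, A) = Add(4, Mul(-1, 36)) = Add(4, -36) = -32)
Function('F')(N) = -2
Mul(Add(258, Function('L')(-2, -39)), Function('F')(17)) = Mul(Add(258, -32), -2) = Mul(226, -2) = -452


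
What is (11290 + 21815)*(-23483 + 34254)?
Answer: 356573955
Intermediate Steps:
(11290 + 21815)*(-23483 + 34254) = 33105*10771 = 356573955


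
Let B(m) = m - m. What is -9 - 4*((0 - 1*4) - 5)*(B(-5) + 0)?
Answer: -9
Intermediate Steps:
B(m) = 0
-9 - 4*((0 - 1*4) - 5)*(B(-5) + 0) = -9 - 4*((0 - 1*4) - 5)*(0 + 0) = -9 - 4*((0 - 4) - 5)*0 = -9 - 4*(-4 - 5)*0 = -9 - (-36)*0 = -9 - 4*0 = -9 + 0 = -9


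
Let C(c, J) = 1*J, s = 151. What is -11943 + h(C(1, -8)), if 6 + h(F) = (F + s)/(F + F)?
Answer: -191327/16 ≈ -11958.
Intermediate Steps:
C(c, J) = J
h(F) = -6 + (151 + F)/(2*F) (h(F) = -6 + (F + 151)/(F + F) = -6 + (151 + F)/((2*F)) = -6 + (151 + F)*(1/(2*F)) = -6 + (151 + F)/(2*F))
-11943 + h(C(1, -8)) = -11943 + (½)*(151 - 11*(-8))/(-8) = -11943 + (½)*(-⅛)*(151 + 88) = -11943 + (½)*(-⅛)*239 = -11943 - 239/16 = -191327/16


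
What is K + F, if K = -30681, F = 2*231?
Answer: -30219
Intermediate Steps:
F = 462
K + F = -30681 + 462 = -30219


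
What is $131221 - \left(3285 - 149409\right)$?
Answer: $277345$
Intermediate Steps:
$131221 - \left(3285 - 149409\right) = 131221 - -146124 = 131221 + 146124 = 277345$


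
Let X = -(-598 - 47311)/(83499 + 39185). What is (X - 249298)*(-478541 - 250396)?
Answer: 22294412711707851/122684 ≈ 1.8172e+11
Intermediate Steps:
X = 47909/122684 (X = -(-47909)/122684 = -1*(-47909/122684) = 47909/122684 ≈ 0.39051)
(X - 249298)*(-478541 - 250396) = (47909/122684 - 249298)*(-478541 - 250396) = -30584827923/122684*(-728937) = 22294412711707851/122684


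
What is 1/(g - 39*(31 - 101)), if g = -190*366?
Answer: -1/66810 ≈ -1.4968e-5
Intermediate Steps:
g = -69540
1/(g - 39*(31 - 101)) = 1/(-69540 - 39*(31 - 101)) = 1/(-69540 - 39*(-70)) = 1/(-69540 + 2730) = 1/(-66810) = -1/66810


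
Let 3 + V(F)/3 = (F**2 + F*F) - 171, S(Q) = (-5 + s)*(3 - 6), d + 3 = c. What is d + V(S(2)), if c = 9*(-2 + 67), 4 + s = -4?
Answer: 9186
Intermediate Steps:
s = -8 (s = -4 - 4 = -8)
c = 585 (c = 9*65 = 585)
d = 582 (d = -3 + 585 = 582)
S(Q) = 39 (S(Q) = (-5 - 8)*(3 - 6) = -13*(-3) = 39)
V(F) = -522 + 6*F**2 (V(F) = -9 + 3*((F**2 + F*F) - 171) = -9 + 3*((F**2 + F**2) - 171) = -9 + 3*(2*F**2 - 171) = -9 + 3*(-171 + 2*F**2) = -9 + (-513 + 6*F**2) = -522 + 6*F**2)
d + V(S(2)) = 582 + (-522 + 6*39**2) = 582 + (-522 + 6*1521) = 582 + (-522 + 9126) = 582 + 8604 = 9186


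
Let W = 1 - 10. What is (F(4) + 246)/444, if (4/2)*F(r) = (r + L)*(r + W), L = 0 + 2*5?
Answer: 211/444 ≈ 0.47523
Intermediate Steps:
W = -9
L = 10 (L = 0 + 10 = 10)
F(r) = (-9 + r)*(10 + r)/2 (F(r) = ((r + 10)*(r - 9))/2 = ((10 + r)*(-9 + r))/2 = ((-9 + r)*(10 + r))/2 = (-9 + r)*(10 + r)/2)
(F(4) + 246)/444 = ((-45 + (1/2)*4 + (1/2)*4**2) + 246)/444 = ((-45 + 2 + (1/2)*16) + 246)*(1/444) = ((-45 + 2 + 8) + 246)*(1/444) = (-35 + 246)*(1/444) = 211*(1/444) = 211/444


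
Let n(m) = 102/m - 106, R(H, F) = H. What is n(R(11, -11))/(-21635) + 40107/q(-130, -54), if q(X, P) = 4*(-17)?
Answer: -9544792043/16182980 ≈ -589.80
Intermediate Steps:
q(X, P) = -68
n(m) = -106 + 102/m
n(R(11, -11))/(-21635) + 40107/q(-130, -54) = (-106 + 102/11)/(-21635) + 40107/(-68) = (-106 + 102*(1/11))*(-1/21635) + 40107*(-1/68) = (-106 + 102/11)*(-1/21635) - 40107/68 = -1064/11*(-1/21635) - 40107/68 = 1064/237985 - 40107/68 = -9544792043/16182980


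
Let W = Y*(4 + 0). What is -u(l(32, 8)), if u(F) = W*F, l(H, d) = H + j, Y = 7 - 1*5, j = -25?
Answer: -56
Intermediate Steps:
Y = 2 (Y = 7 - 5 = 2)
W = 8 (W = 2*(4 + 0) = 2*4 = 8)
l(H, d) = -25 + H (l(H, d) = H - 25 = -25 + H)
u(F) = 8*F
-u(l(32, 8)) = -8*(-25 + 32) = -8*7 = -1*56 = -56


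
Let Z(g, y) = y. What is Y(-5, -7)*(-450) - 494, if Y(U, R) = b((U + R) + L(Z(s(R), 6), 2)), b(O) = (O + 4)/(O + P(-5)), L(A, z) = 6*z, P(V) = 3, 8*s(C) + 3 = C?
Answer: -1094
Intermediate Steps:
s(C) = -3/8 + C/8
b(O) = (4 + O)/(3 + O) (b(O) = (O + 4)/(O + 3) = (4 + O)/(3 + O))
Y(U, R) = (16 + R + U)/(15 + R + U) (Y(U, R) = (4 + ((U + R) + 6*2))/(3 + ((U + R) + 6*2)) = (4 + ((R + U) + 12))/(3 + ((R + U) + 12)) = (4 + (12 + R + U))/(3 + (12 + R + U)) = (16 + R + U)/(15 + R + U))
Y(-5, -7)*(-450) - 494 = ((16 - 7 - 5)/(15 - 7 - 5))*(-450) - 494 = (4/3)*(-450) - 494 = -600 - 494 = -1094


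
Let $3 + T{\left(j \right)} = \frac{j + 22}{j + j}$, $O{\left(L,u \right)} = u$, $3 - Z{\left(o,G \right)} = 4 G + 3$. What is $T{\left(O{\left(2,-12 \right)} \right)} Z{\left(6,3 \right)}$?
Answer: $41$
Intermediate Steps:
$Z{\left(o,G \right)} = - 4 G$ ($Z{\left(o,G \right)} = 3 - \left(4 G + 3\right) = 3 - \left(3 + 4 G\right) = - 4 G$)
$T{\left(j \right)} = -3 + \frac{22 + j}{2 j}$ ($T{\left(j \right)} = -3 + \frac{j + 22}{j + j} = -3 + \frac{22 + j}{2 j}$)
$T{\left(O{\left(2,-12 \right)} \right)} Z{\left(6,3 \right)} = \left(- \frac{5}{2} + \frac{11}{-12}\right) \left(\left(-4\right) 3\right) = \left(- \frac{5}{2} + 11 \left(- \frac{1}{12}\right)\right) \left(-12\right) = \left(- \frac{5}{2} - \frac{11}{12}\right) \left(-12\right) = \left(- \frac{41}{12}\right) \left(-12\right) = 41$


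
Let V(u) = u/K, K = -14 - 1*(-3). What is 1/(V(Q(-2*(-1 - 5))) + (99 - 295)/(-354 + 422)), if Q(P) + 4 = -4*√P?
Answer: -2669/5041 - 2312*√3/15123 ≈ -0.79425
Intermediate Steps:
K = -11 (K = -14 + 3 = -11)
Q(P) = -4 - 4*√P
V(u) = -u/11 (V(u) = u/(-11) = u*(-1/11) = -u/11)
1/(V(Q(-2*(-1 - 5))) + (99 - 295)/(-354 + 422)) = 1/(-(-4 - 4*2*√3)/11 + (99 - 295)/(-354 + 422)) = 1/(-(-4 - 4*2*√3)/11 - 196/68) = 1/(-(-4 - 8*√3)/11 - 196*1/68) = 1/(-(-4 - 8*√3)/11 - 49/17) = 1/((4/11 + 8*√3/11) - 49/17) = 1/(-471/187 + 8*√3/11)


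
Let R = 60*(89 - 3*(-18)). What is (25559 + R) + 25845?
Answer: 59984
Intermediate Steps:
R = 8580 (R = 60*(89 + 54) = 60*143 = 8580)
(25559 + R) + 25845 = (25559 + 8580) + 25845 = 34139 + 25845 = 59984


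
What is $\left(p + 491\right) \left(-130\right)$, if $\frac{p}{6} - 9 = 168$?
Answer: $-201890$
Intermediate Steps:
$p = 1062$ ($p = 54 + 6 \cdot 168 = 54 + 1008 = 1062$)
$\left(p + 491\right) \left(-130\right) = \left(1062 + 491\right) \left(-130\right) = 1553 \left(-130\right) = -201890$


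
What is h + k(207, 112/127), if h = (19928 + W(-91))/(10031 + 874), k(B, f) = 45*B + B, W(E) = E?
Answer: 103857247/10905 ≈ 9523.8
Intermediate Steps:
k(B, f) = 46*B
h = 19837/10905 (h = (19928 - 91)/(10031 + 874) = 19837/10905 ≈ 1.8191)
h + k(207, 112/127) = 19837/10905 + 46*207 = 19837/10905 + 9522 = 103857247/10905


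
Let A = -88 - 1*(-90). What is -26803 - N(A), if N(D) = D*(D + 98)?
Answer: -27003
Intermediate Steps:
A = 2 (A = -88 + 90 = 2)
N(D) = D*(98 + D)
-26803 - N(A) = -26803 - 2*(98 + 2) = -26803 - 2*100 = -26803 - 1*200 = -26803 - 200 = -27003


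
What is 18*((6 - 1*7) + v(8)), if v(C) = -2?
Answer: -54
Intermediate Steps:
18*((6 - 1*7) + v(8)) = 18*((6 - 1*7) - 2) = 18*((6 - 7) - 2) = 18*(-1 - 2) = 18*(-3) = -54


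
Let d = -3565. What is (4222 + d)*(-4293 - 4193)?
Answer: -5575302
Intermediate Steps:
(4222 + d)*(-4293 - 4193) = (4222 - 3565)*(-4293 - 4193) = 657*(-8486) = -5575302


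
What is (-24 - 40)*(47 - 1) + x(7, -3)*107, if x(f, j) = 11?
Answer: -1767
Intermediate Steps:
(-24 - 40)*(47 - 1) + x(7, -3)*107 = (-24 - 40)*(47 - 1) + 11*107 = -64*46 + 1177 = -2944 + 1177 = -1767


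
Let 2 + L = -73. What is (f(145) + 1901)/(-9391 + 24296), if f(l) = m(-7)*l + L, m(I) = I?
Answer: 811/14905 ≈ 0.054411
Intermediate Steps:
L = -75 (L = -2 - 73 = -75)
f(l) = -75 - 7*l (f(l) = -7*l - 75 = -75 - 7*l)
(f(145) + 1901)/(-9391 + 24296) = ((-75 - 7*145) + 1901)/(-9391 + 24296) = ((-75 - 1015) + 1901)/14905 = (-1090 + 1901)*(1/14905) = 811*(1/14905) = 811/14905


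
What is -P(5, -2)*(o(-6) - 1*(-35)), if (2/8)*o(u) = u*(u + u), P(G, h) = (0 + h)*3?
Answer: 1938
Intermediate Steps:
P(G, h) = 3*h (P(G, h) = h*3 = 3*h)
o(u) = 8*u² (o(u) = 4*(u*(u + u)) = 4*(u*(2*u)) = 4*(2*u²) = 8*u²)
-P(5, -2)*(o(-6) - 1*(-35)) = -3*(-2)*(8*(-6)² - 1*(-35)) = -(-6)*(8*36 + 35) = -(-6)*(288 + 35) = -(-6)*323 = -1*(-1938) = 1938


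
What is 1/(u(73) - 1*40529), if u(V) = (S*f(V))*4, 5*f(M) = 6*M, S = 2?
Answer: -5/199141 ≈ -2.5108e-5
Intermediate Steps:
f(M) = 6*M/5 (f(M) = (6*M)/5 = 6*M/5)
u(V) = 48*V/5 (u(V) = (2*(6*V/5))*4 = (12*V/5)*4 = 48*V/5)
1/(u(73) - 1*40529) = 1/((48/5)*73 - 1*40529) = 1/(3504/5 - 40529) = 1/(-199141/5) = -5/199141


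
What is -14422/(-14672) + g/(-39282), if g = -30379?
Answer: 253061423/144086376 ≈ 1.7563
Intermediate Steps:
-14422/(-14672) + g/(-39282) = -14422/(-14672) - 30379/(-39282) = -14422*(-1/14672) - 30379*(-1/39282) = 7211/7336 + 30379/39282 = 253061423/144086376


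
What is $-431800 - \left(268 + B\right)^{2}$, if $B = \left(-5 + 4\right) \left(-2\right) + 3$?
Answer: $-506329$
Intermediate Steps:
$B = 5$ ($B = \left(-1\right) \left(-2\right) + 3 = 2 + 3 = 5$)
$-431800 - \left(268 + B\right)^{2} = -431800 - \left(268 + 5\right)^{2} = -431800 - 273^{2} = -431800 - 74529 = -506329$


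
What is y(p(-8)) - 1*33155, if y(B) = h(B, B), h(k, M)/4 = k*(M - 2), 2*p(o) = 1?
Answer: -33158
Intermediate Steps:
p(o) = 1/2 (p(o) = (1/2)*1 = 1/2)
h(k, M) = 4*k*(-2 + M) (h(k, M) = 4*(k*(M - 2)) = 4*(k*(-2 + M)) = 4*k*(-2 + M))
y(B) = 4*B*(-2 + B)
y(p(-8)) - 1*33155 = 4*(1/2)*(-2 + 1/2) - 1*33155 = 4*(1/2)*(-3/2) - 33155 = -3 - 33155 = -33158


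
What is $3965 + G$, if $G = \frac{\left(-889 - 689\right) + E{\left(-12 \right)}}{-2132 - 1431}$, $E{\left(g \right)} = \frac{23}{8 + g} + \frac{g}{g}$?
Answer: $\frac{56515511}{14252} \approx 3965.4$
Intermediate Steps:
$E{\left(g \right)} = 1 + \frac{23}{8 + g}$ ($E{\left(g \right)} = \frac{23}{8 + g} + 1 = 1 + \frac{23}{8 + g}$)
$G = \frac{6331}{14252}$ ($G = \frac{\left(-889 - 689\right) + \frac{31 - 12}{8 - 12}}{-2132 - 1431} = \frac{\left(-889 - 689\right) + \frac{1}{-4} \cdot 19}{-3563} = \left(-1578 - \frac{19}{4}\right) \left(- \frac{1}{3563}\right) = \left(- \frac{6331}{4}\right) \left(- \frac{1}{3563}\right) = \frac{6331}{14252} \approx 0.44422$)
$3965 + G = 3965 + \frac{6331}{14252} = \frac{56515511}{14252}$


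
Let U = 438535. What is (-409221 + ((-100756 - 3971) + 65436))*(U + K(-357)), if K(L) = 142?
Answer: -196751898624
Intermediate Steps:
(-409221 + ((-100756 - 3971) + 65436))*(U + K(-357)) = (-409221 + ((-100756 - 3971) + 65436))*(438535 + 142) = (-409221 + (-104727 + 65436))*438677 = (-409221 - 39291)*438677 = -448512*438677 = -196751898624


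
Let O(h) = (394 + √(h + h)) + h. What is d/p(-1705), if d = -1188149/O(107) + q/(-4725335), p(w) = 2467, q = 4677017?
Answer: -2813988364574794/2923524736187215 + 1188149*√214/618691529 ≈ -0.93444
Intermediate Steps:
O(h) = 394 + h + √2*√h (O(h) = (394 + √(2*h)) + h = (394 + √2*√h) + h = 394 + h + √2*√h)
d = -4677017/4725335 - 1188149/(501 + √214) (d = -1188149/(394 + 107 + √2*√107) + 4677017/(-4725335) = -1188149/(394 + 107 + √214) + 4677017*(-1/4725335) = -1188149/(501 + √214) - 4677017/4725335 = -4677017/4725335 - 1188149/(501 + √214) ≈ -2305.3)
d/p(-1705) = (-2813988364574794/1185052588645 + 1188149*√214/250787)/2467 = (-2813988364574794/1185052588645 + 1188149*√214/250787)*(1/2467) = -2813988364574794/2923524736187215 + 1188149*√214/618691529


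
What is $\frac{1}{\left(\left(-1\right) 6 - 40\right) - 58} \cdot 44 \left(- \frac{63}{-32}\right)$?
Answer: $- \frac{693}{832} \approx -0.83293$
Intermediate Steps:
$\frac{1}{\left(\left(-1\right) 6 - 40\right) - 58} \cdot 44 \left(- \frac{63}{-32}\right) = \frac{1}{\left(-6 - 40\right) - 58} \cdot 44 \left(\left(-63\right) \left(- \frac{1}{32}\right)\right) = \frac{1}{-46 - 58} \cdot 44 \cdot \frac{63}{32} = \frac{1}{-104} \cdot 44 \cdot \frac{63}{32} = \left(- \frac{1}{104}\right) 44 \cdot \frac{63}{32} = \left(- \frac{11}{26}\right) \frac{63}{32} = - \frac{693}{832}$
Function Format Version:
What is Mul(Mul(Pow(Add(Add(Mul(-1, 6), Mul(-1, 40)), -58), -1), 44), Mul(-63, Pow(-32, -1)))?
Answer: Rational(-693, 832) ≈ -0.83293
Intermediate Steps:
Mul(Mul(Pow(Add(Add(Mul(-1, 6), Mul(-1, 40)), -58), -1), 44), Mul(-63, Pow(-32, -1))) = Mul(Mul(Pow(Add(Add(-6, -40), -58), -1), 44), Mul(-63, Rational(-1, 32))) = Mul(Mul(Pow(Add(-46, -58), -1), 44), Rational(63, 32)) = Mul(Mul(Pow(-104, -1), 44), Rational(63, 32)) = Mul(Mul(Rational(-1, 104), 44), Rational(63, 32)) = Mul(Rational(-11, 26), Rational(63, 32)) = Rational(-693, 832)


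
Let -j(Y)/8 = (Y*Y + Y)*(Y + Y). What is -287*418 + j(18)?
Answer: -218462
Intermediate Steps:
j(Y) = -16*Y*(Y + Y²) (j(Y) = -8*(Y*Y + Y)*(Y + Y) = -8*(Y² + Y)*2*Y = -8*(Y + Y²)*2*Y = -16*Y*(Y + Y²))
-287*418 + j(18) = -287*418 + 16*18²*(-1 - 1*18) = -119966 + 16*324*(-1 - 18) = -119966 + 16*324*(-19) = -119966 - 98496 = -218462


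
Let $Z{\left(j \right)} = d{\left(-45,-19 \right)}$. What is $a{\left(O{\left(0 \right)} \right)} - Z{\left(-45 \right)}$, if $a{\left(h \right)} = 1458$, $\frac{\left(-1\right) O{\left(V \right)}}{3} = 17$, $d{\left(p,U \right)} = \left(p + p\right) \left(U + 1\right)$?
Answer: $-162$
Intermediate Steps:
$d{\left(p,U \right)} = 2 p \left(1 + U\right)$
$O{\left(V \right)} = -51$ ($O{\left(V \right)} = \left(-3\right) 17 = -51$)
$Z{\left(j \right)} = 1620$ ($Z{\left(j \right)} = 2 \left(-45\right) \left(1 - 19\right) = 2 \left(-45\right) \left(-18\right) = 1620$)
$a{\left(O{\left(0 \right)} \right)} - Z{\left(-45 \right)} = 1458 - 1620 = -162$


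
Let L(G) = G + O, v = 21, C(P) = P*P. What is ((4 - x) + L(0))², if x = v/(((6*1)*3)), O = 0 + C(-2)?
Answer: 1681/36 ≈ 46.694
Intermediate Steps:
C(P) = P²
O = 4 (O = 0 + (-2)² = 0 + 4 = 4)
L(G) = 4 + G (L(G) = G + 4 = 4 + G)
x = 7/6 (x = 21/(((6*1)*3)) = 21/((6*3)) = 21/18 = 21*(1/18) = 7/6 ≈ 1.1667)
((4 - x) + L(0))² = ((4 - 1*7/6) + (4 + 0))² = ((4 - 7/6) + 4)² = (17/6 + 4)² = (41/6)² = 1681/36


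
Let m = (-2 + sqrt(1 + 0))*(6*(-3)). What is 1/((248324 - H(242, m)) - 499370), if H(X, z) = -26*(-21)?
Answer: -1/251592 ≈ -3.9747e-6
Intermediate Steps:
m = 18 (m = (-2 + sqrt(1))*(-18) = (-2 + 1)*(-18) = -1*(-18) = 18)
H(X, z) = 546
1/((248324 - H(242, m)) - 499370) = 1/((248324 - 1*546) - 499370) = 1/((248324 - 546) - 499370) = 1/(247778 - 499370) = 1/(-251592) = -1/251592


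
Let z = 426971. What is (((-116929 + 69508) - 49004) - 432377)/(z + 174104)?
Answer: -528802/601075 ≈ -0.87976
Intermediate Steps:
(((-116929 + 69508) - 49004) - 432377)/(z + 174104) = (((-116929 + 69508) - 49004) - 432377)/(426971 + 174104) = ((-47421 - 49004) - 432377)/601075 = (-96425 - 432377)*(1/601075) = -528802*1/601075 = -528802/601075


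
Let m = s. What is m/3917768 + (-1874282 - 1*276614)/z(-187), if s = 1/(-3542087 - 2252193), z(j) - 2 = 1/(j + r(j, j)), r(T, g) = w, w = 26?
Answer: -7861102890322410122561/7286906970219840 ≈ -1.0788e+6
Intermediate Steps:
r(T, g) = 26
z(j) = 2 + 1/(26 + j) (z(j) = 2 + 1/(j + 26) = 2 + 1/(26 + j))
s = -1/5794280 (s = 1/(-5794280) = -1/5794280 ≈ -1.7258e-7)
m = -1/5794280 ≈ -1.7258e-7
m/3917768 + (-1874282 - 1*276614)/z(-187) = -1/5794280/3917768 + (-1874282 - 1*276614)/(((53 + 2*(-187))/(26 - 187))) = -1/5794280*1/3917768 + (-1874282 - 276614)/(((53 - 374)/(-161))) = -1/22700644767040 - 2150896/((-1/161*(-321))) = -1/22700644767040 - 2150896/321/161 = -1/22700644767040 - 2150896*161/321 = -1/22700644767040 - 346294256/321 = -7861102890322410122561/7286906970219840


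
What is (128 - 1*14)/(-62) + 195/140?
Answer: -387/868 ≈ -0.44585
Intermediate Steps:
(128 - 1*14)/(-62) + 195/140 = (128 - 14)*(-1/62) + 195*(1/140) = 114*(-1/62) + 39/28 = -57/31 + 39/28 = -387/868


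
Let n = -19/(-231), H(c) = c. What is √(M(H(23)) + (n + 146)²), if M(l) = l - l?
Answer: 33745/231 ≈ 146.08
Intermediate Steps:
n = 19/231 (n = -19*(-1/231) = 19/231 ≈ 0.082251)
M(l) = 0
√(M(H(23)) + (n + 146)²) = √(0 + (19/231 + 146)²) = √(0 + (33745/231)²) = √(0 + 1138725025/53361) = √(1138725025/53361) = 33745/231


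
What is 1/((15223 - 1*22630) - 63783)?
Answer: -1/71190 ≈ -1.4047e-5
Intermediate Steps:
1/((15223 - 1*22630) - 63783) = 1/((15223 - 22630) - 63783) = 1/(-7407 - 63783) = 1/(-71190) = -1/71190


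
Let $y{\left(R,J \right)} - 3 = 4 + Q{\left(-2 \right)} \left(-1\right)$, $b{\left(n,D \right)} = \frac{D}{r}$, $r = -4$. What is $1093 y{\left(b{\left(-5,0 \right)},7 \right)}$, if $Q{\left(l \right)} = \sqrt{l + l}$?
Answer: $7651 - 2186 i \approx 7651.0 - 2186.0 i$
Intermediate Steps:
$Q{\left(l \right)} = \sqrt{2} \sqrt{l}$ ($Q{\left(l \right)} = \sqrt{2 l} = \sqrt{2} \sqrt{l}$)
$b{\left(n,D \right)} = - \frac{D}{4}$ ($b{\left(n,D \right)} = \frac{D}{-4} = D \left(- \frac{1}{4}\right) = - \frac{D}{4}$)
$y{\left(R,J \right)} = 7 - 2 i$ ($y{\left(R,J \right)} = 3 + \left(4 + \sqrt{2} \sqrt{-2} \left(-1\right)\right) = 3 + \left(4 + \sqrt{2} i \sqrt{2} \left(-1\right)\right) = 3 + \left(4 + 2 i \left(-1\right)\right) = 3 + \left(4 - 2 i\right) = 7 - 2 i$)
$1093 y{\left(b{\left(-5,0 \right)},7 \right)} = 1093 \left(7 - 2 i\right) = 7651 - 2186 i$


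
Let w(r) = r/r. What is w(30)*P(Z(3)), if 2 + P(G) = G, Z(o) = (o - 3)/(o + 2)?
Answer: -2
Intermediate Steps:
Z(o) = (-3 + o)/(2 + o)
P(G) = -2 + G
w(r) = 1
w(30)*P(Z(3)) = 1*(-2 + (-3 + 3)/(2 + 3)) = 1*(-2 + 0/5) = 1*(-2 + (1/5)*0) = 1*(-2 + 0) = 1*(-2) = -2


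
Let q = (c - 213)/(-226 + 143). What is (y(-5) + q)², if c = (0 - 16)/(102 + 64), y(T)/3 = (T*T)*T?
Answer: 6582754913344/47458321 ≈ 1.3871e+5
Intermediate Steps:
y(T) = 3*T³ (y(T) = 3*((T*T)*T) = 3*(T²*T) = 3*T³)
c = -8/83 (c = -16/166 = -16*1/166 = -8/83 ≈ -0.096385)
q = 17687/6889 (q = (-8/83 - 213)/(-226 + 143) = -17687/83/(-83) = -17687/83*(-1/83) = 17687/6889 ≈ 2.5674)
(y(-5) + q)² = (3*(-5)³ + 17687/6889)² = (3*(-125) + 17687/6889)² = (-375 + 17687/6889)² = (-2565688/6889)² = 6582754913344/47458321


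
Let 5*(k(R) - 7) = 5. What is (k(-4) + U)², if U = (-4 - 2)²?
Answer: 1936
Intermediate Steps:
U = 36 (U = (-6)² = 36)
k(R) = 8 (k(R) = 7 + (⅕)*5 = 7 + 1 = 8)
(k(-4) + U)² = (8 + 36)² = 44² = 1936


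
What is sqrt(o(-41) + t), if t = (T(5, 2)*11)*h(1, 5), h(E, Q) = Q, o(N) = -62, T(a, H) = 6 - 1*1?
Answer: sqrt(213) ≈ 14.595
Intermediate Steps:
T(a, H) = 5 (T(a, H) = 6 - 1 = 5)
t = 275 (t = (5*11)*5 = 55*5 = 275)
sqrt(o(-41) + t) = sqrt(-62 + 275) = sqrt(213)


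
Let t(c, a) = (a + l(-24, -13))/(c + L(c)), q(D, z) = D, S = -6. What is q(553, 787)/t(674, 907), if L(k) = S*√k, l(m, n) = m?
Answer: 372722/883 - 3318*√674/883 ≈ 324.55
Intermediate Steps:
L(k) = -6*√k
t(c, a) = (-24 + a)/(c - 6*√c) (t(c, a) = (a - 24)/(c - 6*√c) = (-24 + a)/(c - 6*√c))
q(553, 787)/t(674, 907) = 553/(((24 - 1*907)/(-1*674 + 6*√674))) = 553/(((24 - 907)/(-674 + 6*√674))) = 553/((-883/(-674 + 6*√674))) = 553*(674/883 - 6*√674/883) = 372722/883 - 3318*√674/883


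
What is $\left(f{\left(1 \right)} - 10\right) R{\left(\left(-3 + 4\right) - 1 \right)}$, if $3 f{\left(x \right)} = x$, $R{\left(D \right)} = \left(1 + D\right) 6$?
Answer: $-58$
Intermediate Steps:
$R{\left(D \right)} = 6 + 6 D$
$f{\left(x \right)} = \frac{x}{3}$
$\left(f{\left(1 \right)} - 10\right) R{\left(\left(-3 + 4\right) - 1 \right)} = \left(\frac{1}{3} \cdot 1 - 10\right) \left(6 + 6 \left(\left(-3 + 4\right) - 1\right)\right) = \left(\frac{1}{3} - 10\right) \left(6 + 6 \left(1 - 1\right)\right) = - \frac{29 \left(6 + 6 \cdot 0\right)}{3} = - \frac{29 \left(6 + 0\right)}{3} = \left(- \frac{29}{3}\right) 6 = -58$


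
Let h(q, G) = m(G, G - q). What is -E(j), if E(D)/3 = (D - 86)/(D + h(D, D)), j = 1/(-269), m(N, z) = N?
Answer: -69405/2 ≈ -34703.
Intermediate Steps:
j = -1/269 ≈ -0.0037175
h(q, G) = G
E(D) = 3*(-86 + D)/(2*D) (E(D) = 3*((D - 86)/(D + D)) = 3*((-86 + D)/((2*D))) = 3*((-86 + D)*(1/(2*D))) = 3*((-86 + D)/(2*D)) = 3*(-86 + D)/(2*D))
-E(j) = -(3/2 - 129/(-1/269)) = -(3/2 - 129*(-269)) = -(3/2 + 34701) = -1*69405/2 = -69405/2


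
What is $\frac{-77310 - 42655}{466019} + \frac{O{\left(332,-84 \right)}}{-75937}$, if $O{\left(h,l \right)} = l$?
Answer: $- \frac{9070636609}{35388084803} \approx -0.25632$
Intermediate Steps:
$\frac{-77310 - 42655}{466019} + \frac{O{\left(332,-84 \right)}}{-75937} = \frac{-77310 - 42655}{466019} - \frac{84}{-75937} = \left(-119965\right) \frac{1}{466019} - - \frac{84}{75937} = - \frac{119965}{466019} + \frac{84}{75937} = - \frac{9070636609}{35388084803}$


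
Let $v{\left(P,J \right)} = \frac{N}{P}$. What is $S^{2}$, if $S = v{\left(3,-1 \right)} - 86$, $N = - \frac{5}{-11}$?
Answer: $\frac{8025889}{1089} \approx 7370.0$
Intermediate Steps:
$N = \frac{5}{11}$ ($N = \left(-5\right) \left(- \frac{1}{11}\right) = \frac{5}{11} \approx 0.45455$)
$v{\left(P,J \right)} = \frac{5}{11 P}$
$S = - \frac{2833}{33}$ ($S = \frac{5}{11 \cdot 3} - 86 = \frac{5}{11} \cdot \frac{1}{3} - 86 = \frac{5}{33} - 86 = - \frac{2833}{33} \approx -85.849$)
$S^{2} = \left(- \frac{2833}{33}\right)^{2} = \frac{8025889}{1089}$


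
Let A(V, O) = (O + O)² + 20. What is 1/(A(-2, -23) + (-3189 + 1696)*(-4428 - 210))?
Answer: 1/6926670 ≈ 1.4437e-7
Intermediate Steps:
A(V, O) = 20 + 4*O² (A(V, O) = (2*O)² + 20 = 4*O² + 20 = 20 + 4*O²)
1/(A(-2, -23) + (-3189 + 1696)*(-4428 - 210)) = 1/((20 + 4*(-23)²) + (-3189 + 1696)*(-4428 - 210)) = 1/((20 + 4*529) - 1493*(-4638)) = 1/((20 + 2116) + 6924534) = 1/(2136 + 6924534) = 1/6926670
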